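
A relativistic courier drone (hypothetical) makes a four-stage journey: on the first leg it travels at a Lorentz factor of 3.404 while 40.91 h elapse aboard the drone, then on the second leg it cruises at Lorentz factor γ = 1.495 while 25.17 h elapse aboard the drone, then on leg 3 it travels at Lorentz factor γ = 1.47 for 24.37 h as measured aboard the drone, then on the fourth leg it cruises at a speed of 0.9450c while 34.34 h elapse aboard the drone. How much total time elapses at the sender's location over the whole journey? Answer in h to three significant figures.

Leg 1: γ = 3.404; Δt_1 = 3.404 × 40.91 = 139.3 h.
Leg 2: γ = 1.495; Δt_2 = 1.495 × 25.17 = 37.63 h.
Leg 3: γ = 1.47; Δt_3 = 1.470 × 24.37 = 35.82 h.
Leg 4: γ = 1/√(1 − 0.9450²) = 1/√0.1070 = 3.057; Δt_4 = 3.057 × 34.34 = 105.0 h.
Total: 139.3 + 37.63 + 35.82 + 105.0 h.

Δt = 318 h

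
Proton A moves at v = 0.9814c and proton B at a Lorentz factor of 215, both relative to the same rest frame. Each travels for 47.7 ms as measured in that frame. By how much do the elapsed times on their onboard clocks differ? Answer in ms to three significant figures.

|τ_A − τ_B| = 8.94 ms

A: γ = 1/√(1 − 0.9814²) = 1/√0.03685 = 5.209; τ_A = 47.7/5.209 = 9.157 ms.
B: γ = 215; τ_B = 47.7/215.0 = 0.2219 ms.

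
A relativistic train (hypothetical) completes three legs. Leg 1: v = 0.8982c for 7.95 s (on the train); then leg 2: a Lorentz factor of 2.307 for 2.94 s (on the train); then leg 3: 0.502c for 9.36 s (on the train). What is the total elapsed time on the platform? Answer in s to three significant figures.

Δt = 35.7 s

Leg 1: γ = 1/√(1 − 0.8982²) = 1/√0.1932 = 2.275; Δt_1 = 2.275 × 7.95 = 18.09 s.
Leg 2: γ = 2.307; Δt_2 = 2.307 × 2.94 = 6.783 s.
Leg 3: γ = 1/√(1 − 0.502²) = 1/√0.7480 = 1.156; Δt_3 = 1.156 × 9.36 = 10.82 s.
Total: 18.09 + 6.783 + 10.82 s.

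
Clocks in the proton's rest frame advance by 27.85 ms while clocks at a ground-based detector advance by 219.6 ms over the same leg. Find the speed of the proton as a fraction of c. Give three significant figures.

The proper time is measured in the proton's rest frame (both events occur at the proton's location); Δt is measured at a ground-based detector. γ = Δt/τ = 219.6/27.85 = 7.885.
β = √(1 − 1/γ²) = √(1 − 0.01608) = √0.9839

v = 0.992c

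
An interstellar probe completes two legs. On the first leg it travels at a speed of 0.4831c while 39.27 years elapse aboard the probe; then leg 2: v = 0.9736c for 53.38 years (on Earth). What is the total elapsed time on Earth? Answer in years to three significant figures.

Leg 1: γ = 1/√(1 − 0.4831²) = 1/√0.7666 = 1.142; Δt_1 = 1.142 × 39.27 = 44.85 years.
Leg 2: 53.38 years is already measured on Earth.
Total: 44.85 + 53.38 years.

Δt = 98.2 years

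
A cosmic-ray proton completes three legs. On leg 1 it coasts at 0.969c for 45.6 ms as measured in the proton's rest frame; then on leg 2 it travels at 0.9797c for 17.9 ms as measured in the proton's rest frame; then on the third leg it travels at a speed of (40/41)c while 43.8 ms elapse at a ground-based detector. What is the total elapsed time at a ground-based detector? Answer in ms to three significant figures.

Leg 1: γ = 1/√(1 − 0.969²) = 1/√0.06104 = 4.048; Δt_1 = 4.048 × 45.6 = 184.6 ms.
Leg 2: γ = 1/√(1 − 0.9797²) = 1/√0.04019 = 4.988; Δt_2 = 4.988 × 17.9 = 89.29 ms.
Leg 3: 43.8 ms is already measured at a ground-based detector.
Total: 184.6 + 89.29 + 43.80 ms.

Δt = 318 ms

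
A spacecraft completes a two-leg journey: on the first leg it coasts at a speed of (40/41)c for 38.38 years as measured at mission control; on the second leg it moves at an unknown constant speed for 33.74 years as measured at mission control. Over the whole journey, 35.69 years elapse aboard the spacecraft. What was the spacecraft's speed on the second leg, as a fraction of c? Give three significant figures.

β = 0.589

Leg 1: γ = 1/√(1 − (40/41)²) = 41/9 ≈ 4.556; τ_1 = 38.38/4.556 = 8.425 years.
Leg 2: speed unknown; τ_2 = 33.74/γ_2.
Total proper time: 8.425 + τ_2 = 35.69, so τ_2 = 35.69 − 8.425 = 27.27 years.
γ_2 = 33.74/27.27 = 1.237; β = √(1 − 1/γ²) = √0.3470.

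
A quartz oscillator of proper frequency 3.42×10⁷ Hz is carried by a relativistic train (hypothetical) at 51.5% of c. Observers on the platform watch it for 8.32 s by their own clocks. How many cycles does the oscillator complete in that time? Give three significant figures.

β = 0.515; γ = 1/√(1 − 0.515²) = 1/√0.7348 = 1.167
During 8.32 s of lab time, the oscillator's proper time advances by τ = Δt/γ = 8.32/1.167 = 7.132 s = 7.132×10⁰ s.
N = f × τ = 3.42×10⁷ × 7.132×10⁰ = 2.439×10⁸.

N = 2.44×10⁸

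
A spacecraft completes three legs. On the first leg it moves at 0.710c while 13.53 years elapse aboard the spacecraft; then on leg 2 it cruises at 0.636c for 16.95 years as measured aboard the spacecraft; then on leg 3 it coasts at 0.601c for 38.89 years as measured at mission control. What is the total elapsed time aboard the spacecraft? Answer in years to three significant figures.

Leg 1: 13.53 years is already measured aboard the spacecraft.
Leg 2: 16.95 years is already measured aboard the spacecraft.
Leg 3: γ = 1/√(1 − 0.601²) = 1/√0.6388 = 1.251; τ_3 = 38.89/1.251 = 31.08 years.
Total: 13.53 + 16.95 + 31.08 years.

τ = 61.6 years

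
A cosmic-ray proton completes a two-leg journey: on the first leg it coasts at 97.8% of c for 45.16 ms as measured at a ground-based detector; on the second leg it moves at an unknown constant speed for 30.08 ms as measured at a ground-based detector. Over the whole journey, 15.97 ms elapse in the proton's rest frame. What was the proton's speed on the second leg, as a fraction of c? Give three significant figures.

Leg 1: β = 0.978; γ = 1/√(1 − 0.978²) = 1/√0.04352 = 4.794; τ_1 = 45.16/4.794 = 9.421 ms.
Leg 2: speed unknown; τ_2 = 30.08/γ_2.
Total proper time: 9.421 + τ_2 = 15.97, so τ_2 = 15.97 − 9.421 = 6.549 ms.
γ_2 = 30.08/6.549 = 4.593; β = √(1 − 1/γ²) = √0.9526.

β = 0.976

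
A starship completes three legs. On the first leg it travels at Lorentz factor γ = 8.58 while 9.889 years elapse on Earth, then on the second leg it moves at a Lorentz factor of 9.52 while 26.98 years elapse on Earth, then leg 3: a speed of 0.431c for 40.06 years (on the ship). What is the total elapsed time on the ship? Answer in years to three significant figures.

τ = 44.0 years

Leg 1: γ = 8.58; τ_1 = 9.889/8.580 = 1.153 years.
Leg 2: γ = 9.52; τ_2 = 26.98/9.520 = 2.834 years.
Leg 3: 40.06 years is already measured on the ship.
Total: 1.153 + 2.834 + 40.06 years.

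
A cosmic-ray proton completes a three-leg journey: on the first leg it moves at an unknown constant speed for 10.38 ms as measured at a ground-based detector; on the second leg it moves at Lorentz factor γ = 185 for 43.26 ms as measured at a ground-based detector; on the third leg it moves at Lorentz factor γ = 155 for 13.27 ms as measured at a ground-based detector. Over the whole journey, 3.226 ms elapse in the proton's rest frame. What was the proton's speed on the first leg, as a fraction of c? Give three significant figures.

Leg 1: speed unknown; τ_1 = 10.38/γ_1.
Leg 2: γ = 185; τ_2 = 43.26/185.0 = 0.2338 ms.
Leg 3: γ = 155; τ_3 = 13.27/155.0 = 0.08561 ms.
Total proper time: τ_1 + 0.2338 + 0.08561 = 3.226, so τ_1 = 3.226 − 0.3195 = 2.907 ms.
γ_1 = 10.38/2.907 = 3.571; β = √(1 − 1/γ²) = √0.9216.

β = 0.960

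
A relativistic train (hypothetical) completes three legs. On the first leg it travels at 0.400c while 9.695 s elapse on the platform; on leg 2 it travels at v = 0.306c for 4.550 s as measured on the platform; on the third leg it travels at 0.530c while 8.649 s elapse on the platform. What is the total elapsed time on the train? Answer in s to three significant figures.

τ = 20.6 s

Leg 1: γ = 1/√(1 − 0.400²) = 1/√0.8400 = 1.091; τ_1 = 9.695/1.091 = 8.886 s.
Leg 2: γ = 1/√(1 − 0.306²) = 1/√0.9064 = 1.050; τ_2 = 4.550/1.050 = 4.332 s.
Leg 3: γ = 1/√(1 − 0.530²) = 1/√0.7191 = 1.179; τ_3 = 8.649/1.179 = 7.334 s.
Total: 8.886 + 4.332 + 7.334 s.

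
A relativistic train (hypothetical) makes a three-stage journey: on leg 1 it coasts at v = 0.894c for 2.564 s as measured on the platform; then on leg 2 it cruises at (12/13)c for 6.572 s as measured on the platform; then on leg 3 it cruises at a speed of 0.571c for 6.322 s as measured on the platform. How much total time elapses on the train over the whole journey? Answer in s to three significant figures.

τ = 8.87 s

Leg 1: γ = 1/√(1 − 0.894²) = 1/√0.2008 = 2.232; τ_1 = 2.564/2.232 = 1.149 s.
Leg 2: γ = 1/√(1 − (12/13)²) = 13/5 = 2.600; τ_2 = 6.572/2.600 = 2.528 s.
Leg 3: γ = 1/√(1 − 0.571²) = 1/√0.6740 = 1.218; τ_3 = 6.322/1.218 = 5.190 s.
Total: 1.149 + 2.528 + 5.190 s.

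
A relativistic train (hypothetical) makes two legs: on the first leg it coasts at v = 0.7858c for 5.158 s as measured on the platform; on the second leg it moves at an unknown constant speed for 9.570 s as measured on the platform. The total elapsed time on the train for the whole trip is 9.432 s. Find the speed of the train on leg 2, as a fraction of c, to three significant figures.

Leg 1: γ = 1/√(1 − 0.7858²) = 1/√0.3825 = 1.617; τ_1 = 5.158/1.617 = 3.190 s.
Leg 2: speed unknown; τ_2 = 9.570/γ_2.
Total proper time: 3.190 + τ_2 = 9.432, so τ_2 = 9.432 − 3.190 = 6.242 s.
γ_2 = 9.570/6.242 = 1.533; β = √(1 − 1/γ²) = √0.5746.

β = 0.758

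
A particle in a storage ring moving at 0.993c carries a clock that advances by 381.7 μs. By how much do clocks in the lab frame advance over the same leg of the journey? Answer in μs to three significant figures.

Δt = 3230 μs

γ = 1/√(1 − 0.993²) = 1/√0.01395 = 8.466
The interval measured in the particle's rest frame is the proper time (both events occur at the same place in that frame); the lab-frame interval is Δt = γτ = 8.466 × 381.7 μs.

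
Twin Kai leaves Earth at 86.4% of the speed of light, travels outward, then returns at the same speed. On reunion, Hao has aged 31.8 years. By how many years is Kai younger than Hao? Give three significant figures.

β = 0.864; γ = 1/√(1 − 0.864²) = 1/√0.2535 = 1.986
Kai's elapsed proper time: τ = 31.8/1.986 = 16.01 years.
Age gap = Δt − τ = 31.8 − 16.01 years.

Δt − τ = 15.8 years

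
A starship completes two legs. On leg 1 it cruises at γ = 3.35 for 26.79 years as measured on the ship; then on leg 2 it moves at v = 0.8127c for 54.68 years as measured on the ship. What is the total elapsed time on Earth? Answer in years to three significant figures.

Leg 1: γ = 3.35; Δt_1 = 3.350 × 26.79 = 89.75 years.
Leg 2: γ = 1/√(1 − 0.8127²) = 1/√0.3395 = 1.716; Δt_2 = 1.716 × 54.68 = 93.84 years.
Total: 89.75 + 93.84 years.

Δt = 184 years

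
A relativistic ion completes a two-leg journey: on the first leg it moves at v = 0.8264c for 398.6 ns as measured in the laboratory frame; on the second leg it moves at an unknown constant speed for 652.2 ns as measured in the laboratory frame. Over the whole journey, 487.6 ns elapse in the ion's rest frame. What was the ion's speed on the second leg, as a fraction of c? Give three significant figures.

β = 0.915

Leg 1: γ = 1/√(1 − 0.8264²) = 1/√0.3171 = 1.776; τ_1 = 398.6/1.776 = 224.4 ns.
Leg 2: speed unknown; τ_2 = 652.2/γ_2.
Total proper time: 224.4 + τ_2 = 487.6, so τ_2 = 487.6 − 224.4 = 263.2 ns.
γ_2 = 652.2/263.2 = 2.478; β = √(1 − 1/γ²) = √0.8372.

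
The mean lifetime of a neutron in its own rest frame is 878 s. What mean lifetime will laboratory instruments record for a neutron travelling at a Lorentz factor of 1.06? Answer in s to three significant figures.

Δt = 931 s

γ = 1.06
The rest-frame lifetime is the proper time; the lab measures the dilated interval Δt = γτ₀ = 1.060 × 878 s.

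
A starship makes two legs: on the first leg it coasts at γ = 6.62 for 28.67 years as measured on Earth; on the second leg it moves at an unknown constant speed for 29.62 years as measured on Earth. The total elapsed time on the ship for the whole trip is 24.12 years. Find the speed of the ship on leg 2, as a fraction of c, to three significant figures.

Leg 1: γ = 6.62; τ_1 = 28.67/6.620 = 4.331 years.
Leg 2: speed unknown; τ_2 = 29.62/γ_2.
Total proper time: 4.331 + τ_2 = 24.12, so τ_2 = 24.12 − 4.331 = 19.79 years.
γ_2 = 29.62/19.79 = 1.497; β = √(1 − 1/γ²) = √0.5536.

β = 0.744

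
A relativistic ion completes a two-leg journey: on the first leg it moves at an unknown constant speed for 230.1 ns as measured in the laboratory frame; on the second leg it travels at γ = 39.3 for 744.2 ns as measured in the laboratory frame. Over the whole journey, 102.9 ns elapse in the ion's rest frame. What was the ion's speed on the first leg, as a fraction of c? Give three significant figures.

β = 0.931

Leg 1: speed unknown; τ_1 = 230.1/γ_1.
Leg 2: γ = 39.3; τ_2 = 744.2/39.30 = 18.94 ns.
Total proper time: τ_1 + 18.94 = 102.9, so τ_1 = 102.9 − 18.94 = 83.96 ns.
γ_1 = 230.1/83.96 = 2.740; β = √(1 − 1/γ²) = √0.8668.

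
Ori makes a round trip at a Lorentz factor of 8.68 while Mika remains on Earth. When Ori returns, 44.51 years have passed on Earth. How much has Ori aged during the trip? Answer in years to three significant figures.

γ = 8.68
Ori's clock measures proper time along the trip: τ = Δt/γ = 44.51/8.680 years.

τ = 5.13 years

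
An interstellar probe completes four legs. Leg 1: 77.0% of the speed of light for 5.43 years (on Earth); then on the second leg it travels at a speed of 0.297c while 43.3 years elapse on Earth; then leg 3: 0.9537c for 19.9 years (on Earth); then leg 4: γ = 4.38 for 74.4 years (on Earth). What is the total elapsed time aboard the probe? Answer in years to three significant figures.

Leg 1: β = 0.770; γ = 1/√(1 − 0.770²) = 1/√0.4071 = 1.567; τ_1 = 5.43/1.567 = 3.465 years.
Leg 2: γ = 1/√(1 − 0.297²) = 1/√0.9118 = 1.047; τ_2 = 43.3/1.047 = 41.35 years.
Leg 3: γ = 1/√(1 − 0.9537²) = 1/√0.09046 = 3.325; τ_3 = 19.9/3.325 = 5.985 years.
Leg 4: γ = 4.38; τ_4 = 74.4/4.380 = 16.99 years.
Total: 3.465 + 41.35 + 5.985 + 16.99 years.

τ = 67.8 years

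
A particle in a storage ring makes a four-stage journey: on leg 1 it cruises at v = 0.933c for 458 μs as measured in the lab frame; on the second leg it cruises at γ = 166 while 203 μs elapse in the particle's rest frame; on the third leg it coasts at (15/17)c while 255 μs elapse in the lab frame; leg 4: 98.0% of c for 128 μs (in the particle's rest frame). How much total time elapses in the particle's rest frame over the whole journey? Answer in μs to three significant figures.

Leg 1: γ = 1/√(1 − 0.933²) = 1/√0.1295 = 2.779; τ_1 = 458/2.779 = 164.8 μs.
Leg 2: 203 μs is already measured in the particle's rest frame.
Leg 3: γ = 1/√(1 − (15/17)²) = 17/8 = 2.125; τ_3 = 255/2.125 = 120.0 μs.
Leg 4: 128 μs is already measured in the particle's rest frame.
Total: 164.8 + 203.0 + 120.0 + 128.0 μs.

τ = 616 μs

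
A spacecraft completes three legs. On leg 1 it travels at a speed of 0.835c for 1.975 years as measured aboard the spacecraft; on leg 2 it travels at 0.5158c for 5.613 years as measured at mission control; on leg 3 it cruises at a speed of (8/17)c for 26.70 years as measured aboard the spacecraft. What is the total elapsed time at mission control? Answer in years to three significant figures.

Δt = 39.5 years

Leg 1: γ = 1/√(1 − 0.835²) = 1/√0.3028 = 1.817; Δt_1 = 1.817 × 1.975 = 3.589 years.
Leg 2: 5.613 years is already measured at mission control.
Leg 3: γ = 1/√(1 − (8/17)²) = 17/15 ≈ 1.133; Δt_3 = 1.133 × 26.70 = 30.26 years.
Total: 3.589 + 5.613 + 30.26 years.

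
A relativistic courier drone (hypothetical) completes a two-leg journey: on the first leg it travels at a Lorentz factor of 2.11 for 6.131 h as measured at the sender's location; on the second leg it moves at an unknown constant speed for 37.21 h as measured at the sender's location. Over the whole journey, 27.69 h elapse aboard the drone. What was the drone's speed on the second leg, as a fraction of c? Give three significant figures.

Leg 1: γ = 2.11; τ_1 = 6.131/2.110 = 2.906 h.
Leg 2: speed unknown; τ_2 = 37.21/γ_2.
Total proper time: 2.906 + τ_2 = 27.69, so τ_2 = 27.69 − 2.906 = 24.78 h.
γ_2 = 37.21/24.78 = 1.501; β = √(1 − 1/γ²) = √0.5564.

β = 0.746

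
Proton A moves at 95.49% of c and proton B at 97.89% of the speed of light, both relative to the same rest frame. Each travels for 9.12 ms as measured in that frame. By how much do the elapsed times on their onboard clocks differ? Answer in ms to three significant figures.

A: β = 0.9549; γ = 1/√(1 − 0.9549²) = 1/√0.08817 = 3.368; τ_A = 9.12/3.368 = 2.708 ms.
B: β = 0.9789; γ = 1/√(1 − 0.9789²) = 1/√0.04175 = 4.894; τ_B = 9.12/4.894 = 1.864 ms.

|τ_A − τ_B| = 0.844 ms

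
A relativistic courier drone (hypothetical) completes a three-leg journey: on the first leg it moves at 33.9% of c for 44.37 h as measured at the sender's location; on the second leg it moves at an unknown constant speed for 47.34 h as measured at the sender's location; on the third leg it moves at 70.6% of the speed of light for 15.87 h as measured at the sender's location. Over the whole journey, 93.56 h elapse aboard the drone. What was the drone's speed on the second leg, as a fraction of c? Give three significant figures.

Leg 1: β = 0.339; γ = 1/√(1 − 0.339²) = 1/√0.8851 = 1.063; τ_1 = 44.37/1.063 = 41.74 h.
Leg 2: speed unknown; τ_2 = 47.34/γ_2.
Leg 3: β = 0.706; γ = 1/√(1 − 0.706²) = 1/√0.5016 = 1.412; τ_3 = 15.87/1.412 = 11.24 h.
Total proper time: 41.74 + τ_2 + 11.24 = 93.56, so τ_2 = 93.56 − 52.98 = 40.58 h.
γ_2 = 47.34/40.58 = 1.167; β = √(1 − 1/γ²) = √0.2653.

β = 0.515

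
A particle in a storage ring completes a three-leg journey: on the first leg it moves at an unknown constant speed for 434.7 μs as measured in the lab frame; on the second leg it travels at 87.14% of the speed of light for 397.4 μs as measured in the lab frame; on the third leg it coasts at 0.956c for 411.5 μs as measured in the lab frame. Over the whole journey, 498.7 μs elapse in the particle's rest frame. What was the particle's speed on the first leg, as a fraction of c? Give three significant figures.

β = 0.907

Leg 1: speed unknown; τ_1 = 434.7/γ_1.
Leg 2: β = 0.8714; γ = 1/√(1 − 0.8714²) = 1/√0.2407 = 2.038; τ_2 = 397.4/2.038 = 195.0 μs.
Leg 3: γ = 1/√(1 − 0.956²) = 1/√0.08606 = 3.409; τ_3 = 411.5/3.409 = 120.7 μs.
Total proper time: τ_1 + 195.0 + 120.7 = 498.7, so τ_1 = 498.7 − 315.7 = 183.0 μs.
γ_1 = 434.7/183.0 = 2.375; β = √(1 − 1/γ²) = √0.8227.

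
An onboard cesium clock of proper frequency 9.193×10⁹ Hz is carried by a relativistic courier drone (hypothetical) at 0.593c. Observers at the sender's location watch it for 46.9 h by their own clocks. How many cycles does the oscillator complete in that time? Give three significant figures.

N = 1.25×10¹⁵

γ = 1/√(1 − 0.593²) = 1/√0.6484 = 1.242
During 46.9 h of lab time, the oscillator's proper time advances by τ = Δt/γ = 46.9/1.242 = 37.76 h = 1.360×10⁵ s.
N = f × τ = 9.193×10⁹ × 1.360×10⁵ = 1.250×10¹⁵.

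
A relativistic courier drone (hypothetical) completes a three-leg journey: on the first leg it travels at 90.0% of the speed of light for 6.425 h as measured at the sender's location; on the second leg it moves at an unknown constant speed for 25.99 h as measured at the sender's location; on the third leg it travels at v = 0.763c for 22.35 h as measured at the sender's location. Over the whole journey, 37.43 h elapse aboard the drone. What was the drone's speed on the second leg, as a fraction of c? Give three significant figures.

Leg 1: β = 0.900; γ = 1/√(1 − 0.900²) = 1/√0.1900 = 2.294; τ_1 = 6.425/2.294 = 2.801 h.
Leg 2: speed unknown; τ_2 = 25.99/γ_2.
Leg 3: γ = 1/√(1 − 0.763²) = 1/√0.4178 = 1.547; τ_3 = 22.35/1.547 = 14.45 h.
Total proper time: 2.801 + τ_2 + 14.45 = 37.43, so τ_2 = 37.43 − 17.25 = 20.18 h.
γ_2 = 25.99/20.18 = 1.288; β = √(1 − 1/γ²) = √0.3970.

β = 0.630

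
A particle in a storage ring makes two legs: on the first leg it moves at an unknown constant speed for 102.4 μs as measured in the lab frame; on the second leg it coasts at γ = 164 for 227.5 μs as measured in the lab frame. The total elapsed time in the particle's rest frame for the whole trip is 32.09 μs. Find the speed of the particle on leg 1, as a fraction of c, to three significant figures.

β = 0.954

Leg 1: speed unknown; τ_1 = 102.4/γ_1.
Leg 2: γ = 164; τ_2 = 227.5/164.0 = 1.387 μs.
Total proper time: τ_1 + 1.387 = 32.09, so τ_1 = 32.09 − 1.387 = 30.70 μs.
γ_1 = 102.4/30.70 = 3.335; β = √(1 − 1/γ²) = √0.9101.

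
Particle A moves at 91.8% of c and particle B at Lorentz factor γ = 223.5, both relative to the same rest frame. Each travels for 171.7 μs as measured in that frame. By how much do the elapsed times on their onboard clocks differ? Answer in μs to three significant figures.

A: β = 0.918; γ = 1/√(1 − 0.918²) = 1/√0.1573 = 2.522; τ_A = 171.7/2.522 = 68.09 μs.
B: γ = 223.5; τ_B = 171.7/223.5 = 0.7682 μs.

|τ_A − τ_B| = 67.3 μs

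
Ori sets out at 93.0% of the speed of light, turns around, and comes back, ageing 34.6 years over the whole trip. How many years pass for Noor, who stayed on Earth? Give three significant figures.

β = 0.930; γ = 1/√(1 − 0.930²) = 1/√0.1351 = 2.721
Earth-frame duration is the dilated interval: Δt = γτ = 2.721 × 34.6 years.

Δt = 94.1 years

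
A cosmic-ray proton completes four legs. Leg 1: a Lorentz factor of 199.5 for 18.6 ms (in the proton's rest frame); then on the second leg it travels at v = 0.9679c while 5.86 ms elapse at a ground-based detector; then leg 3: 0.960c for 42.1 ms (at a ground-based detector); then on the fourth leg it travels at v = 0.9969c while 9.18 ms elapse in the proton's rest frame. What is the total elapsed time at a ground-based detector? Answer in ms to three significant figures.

Δt = 3880 ms

Leg 1: γ = 199.5; Δt_1 = 199.5 × 18.6 = 3711 ms.
Leg 2: 5.86 ms is already measured at a ground-based detector.
Leg 3: 42.1 ms is already measured at a ground-based detector.
Leg 4: γ = 1/√(1 − 0.9969²) = 1/√0.006190 = 12.71; Δt_4 = 12.71 × 9.18 = 116.7 ms.
Total: 3711 + 5.860 + 42.10 + 116.7 ms.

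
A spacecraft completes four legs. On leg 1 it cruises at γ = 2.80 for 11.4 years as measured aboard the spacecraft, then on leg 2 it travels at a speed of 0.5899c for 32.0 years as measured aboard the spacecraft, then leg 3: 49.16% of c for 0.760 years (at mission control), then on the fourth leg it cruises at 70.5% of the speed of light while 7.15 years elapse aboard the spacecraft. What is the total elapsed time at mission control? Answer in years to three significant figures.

Δt = 82.4 years

Leg 1: γ = 2.80; Δt_1 = 2.800 × 11.4 = 31.92 years.
Leg 2: γ = 1/√(1 − 0.5899²) = 1/√0.6520 = 1.238; Δt_2 = 1.238 × 32.0 = 39.63 years.
Leg 3: 0.760 years is already measured at mission control.
Leg 4: β = 0.705; γ = 1/√(1 − 0.705²) = 1/√0.5030 = 1.410; Δt_4 = 1.410 × 7.15 = 10.08 years.
Total: 31.92 + 39.63 + 0.7600 + 10.08 years.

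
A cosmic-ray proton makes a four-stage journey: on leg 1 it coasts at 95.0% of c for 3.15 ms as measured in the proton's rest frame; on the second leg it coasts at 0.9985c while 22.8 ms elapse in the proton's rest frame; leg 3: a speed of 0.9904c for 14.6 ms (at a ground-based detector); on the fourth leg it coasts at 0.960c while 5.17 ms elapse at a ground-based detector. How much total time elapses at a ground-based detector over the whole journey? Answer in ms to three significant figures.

Δt = 446 ms

Leg 1: β = 0.950; γ = 1/√(1 − 0.950²) = 1/√0.09750 = 3.203; Δt_1 = 3.203 × 3.15 = 10.09 ms.
Leg 2: γ = 1/√(1 − 0.9985²) = 1/√0.002998 = 18.26; Δt_2 = 18.26 × 22.8 = 416.4 ms.
Leg 3: 14.6 ms is already measured at a ground-based detector.
Leg 4: 5.17 ms is already measured at a ground-based detector.
Total: 10.09 + 416.4 + 14.60 + 5.170 ms.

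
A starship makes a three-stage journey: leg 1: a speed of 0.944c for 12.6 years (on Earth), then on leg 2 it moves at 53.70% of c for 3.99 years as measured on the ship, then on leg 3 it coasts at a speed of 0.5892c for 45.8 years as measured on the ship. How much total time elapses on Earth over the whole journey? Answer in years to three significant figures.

Δt = 74.0 years

Leg 1: 12.6 years is already measured on Earth.
Leg 2: β = 0.5370; γ = 1/√(1 − 0.5370²) = 1/√0.7116 = 1.185; Δt_2 = 1.185 × 3.99 = 4.730 years.
Leg 3: γ = 1/√(1 − 0.5892²) = 1/√0.6528 = 1.238; Δt_3 = 1.238 × 45.8 = 56.68 years.
Total: 12.60 + 4.730 + 56.68 years.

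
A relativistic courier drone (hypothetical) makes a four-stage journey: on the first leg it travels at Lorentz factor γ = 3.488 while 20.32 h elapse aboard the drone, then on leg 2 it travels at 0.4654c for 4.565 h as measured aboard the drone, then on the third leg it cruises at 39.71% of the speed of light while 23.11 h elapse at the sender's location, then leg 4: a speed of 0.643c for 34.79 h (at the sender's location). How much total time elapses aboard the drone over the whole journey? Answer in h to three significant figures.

Leg 1: 20.32 h is already measured aboard the drone.
Leg 2: 4.565 h is already measured aboard the drone.
Leg 3: β = 0.3971; γ = 1/√(1 − 0.3971²) = 1/√0.8423 = 1.090; τ_3 = 23.11/1.090 = 21.21 h.
Leg 4: γ = 1/√(1 − 0.643²) = 1/√0.5866 = 1.306; τ_4 = 34.79/1.306 = 26.64 h.
Total: 20.32 + 4.565 + 21.21 + 26.64 h.

τ = 72.7 h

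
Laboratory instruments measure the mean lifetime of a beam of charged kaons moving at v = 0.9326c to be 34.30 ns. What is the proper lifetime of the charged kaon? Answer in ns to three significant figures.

τ₀ = 12.4 ns

γ = 1/√(1 − 0.9326²) = 1/√0.1303 = 2.771
The lab-frame lifetime is the dilated interval; the proper lifetime is τ₀ = Δt/γ = 34.30/2.771 ns.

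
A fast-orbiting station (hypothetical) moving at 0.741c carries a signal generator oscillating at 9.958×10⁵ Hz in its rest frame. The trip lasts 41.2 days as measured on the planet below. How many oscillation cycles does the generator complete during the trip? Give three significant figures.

γ = 1/√(1 − 0.741²) = 1/√0.4509 = 1.489
The oscillator's own cycle count is N = f × τ where τ is the proper time aboard the station. τ = Δt/γ = 41.2/1.489 = 27.67 days = 2.390×10⁶ s.
N = 9.958×10⁵ × 2.390×10⁶ = 2.380×10¹².

N = 2.38×10¹²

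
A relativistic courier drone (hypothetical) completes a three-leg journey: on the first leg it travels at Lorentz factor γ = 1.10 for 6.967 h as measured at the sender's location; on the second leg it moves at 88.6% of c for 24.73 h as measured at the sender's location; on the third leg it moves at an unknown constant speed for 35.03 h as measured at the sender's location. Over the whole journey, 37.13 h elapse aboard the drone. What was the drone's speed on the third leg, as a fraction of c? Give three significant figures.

β = 0.834

Leg 1: γ = 1.10; τ_1 = 6.967/1.100 = 6.334 h.
Leg 2: β = 0.886; γ = 1/√(1 − 0.886²) = 1/√0.2150 = 2.157; τ_2 = 24.73/2.157 = 11.47 h.
Leg 3: speed unknown; τ_3 = 35.03/γ_3.
Total proper time: 6.334 + 11.47 + τ_3 = 37.13, so τ_3 = 37.13 − 17.80 = 19.33 h.
γ_3 = 35.03/19.33 = 1.812; β = √(1 − 1/γ²) = √0.6955.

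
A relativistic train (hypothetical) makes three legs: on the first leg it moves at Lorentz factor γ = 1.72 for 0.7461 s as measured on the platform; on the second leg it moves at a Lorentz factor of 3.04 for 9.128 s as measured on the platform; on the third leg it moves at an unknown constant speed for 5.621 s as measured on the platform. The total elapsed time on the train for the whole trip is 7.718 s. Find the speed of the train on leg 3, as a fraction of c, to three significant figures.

β = 0.648

Leg 1: γ = 1.72; τ_1 = 0.7461/1.720 = 0.4338 s.
Leg 2: γ = 3.04; τ_2 = 9.128/3.040 = 3.003 s.
Leg 3: speed unknown; τ_3 = 5.621/γ_3.
Total proper time: 0.4338 + 3.003 + τ_3 = 7.718, so τ_3 = 7.718 − 3.436 = 4.282 s.
γ_3 = 5.621/4.282 = 1.313; β = √(1 − 1/γ²) = √0.4198.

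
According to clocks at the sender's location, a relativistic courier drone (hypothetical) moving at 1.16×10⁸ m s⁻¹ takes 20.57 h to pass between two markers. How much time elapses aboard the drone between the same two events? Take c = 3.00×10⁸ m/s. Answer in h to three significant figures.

τ = 19.0 h

β = 1.16×10⁸/3.00×10⁸ = 0.3867; γ = 1/√(1 − 0.3867²) = 1.084
The interval measured at the sender's location is the dilated one; the clock aboard the drone measures the proper time τ = Δt/γ = 20.57/1.084 h.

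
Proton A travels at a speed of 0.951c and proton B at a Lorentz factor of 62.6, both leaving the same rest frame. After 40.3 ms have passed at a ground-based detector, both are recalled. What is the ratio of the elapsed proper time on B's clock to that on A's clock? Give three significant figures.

τ_B/τ_A = 0.0517

A: γ = 1/√(1 − 0.951²) = 1/√0.09560 = 3.234. B: γ = 62.6.
τ_A/τ_B = γ_B/γ_A = 62.60/3.234 = 19.36, so τ_B/τ_A = 0.05167.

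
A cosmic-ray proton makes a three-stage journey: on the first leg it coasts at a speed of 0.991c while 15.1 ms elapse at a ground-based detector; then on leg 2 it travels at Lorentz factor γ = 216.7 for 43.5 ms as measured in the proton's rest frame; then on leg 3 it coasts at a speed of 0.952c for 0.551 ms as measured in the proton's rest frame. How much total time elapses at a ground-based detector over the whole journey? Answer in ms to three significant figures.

Δt = 9440 ms

Leg 1: 15.1 ms is already measured at a ground-based detector.
Leg 2: γ = 216.7; Δt_2 = 216.7 × 43.5 = 9426 ms.
Leg 3: γ = 1/√(1 − 0.952²) = 1/√0.09370 = 3.267; Δt_3 = 3.267 × 0.551 = 1.800 ms.
Total: 15.10 + 9426 + 1.800 ms.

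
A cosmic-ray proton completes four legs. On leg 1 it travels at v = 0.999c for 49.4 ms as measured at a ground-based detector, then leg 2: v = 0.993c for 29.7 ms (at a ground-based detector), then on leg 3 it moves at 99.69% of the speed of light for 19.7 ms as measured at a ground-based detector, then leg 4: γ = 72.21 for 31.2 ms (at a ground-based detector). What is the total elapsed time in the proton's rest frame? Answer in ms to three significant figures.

τ = 7.70 ms

Leg 1: γ = 1/√(1 − 0.999²) = 1/√0.001999 = 22.37; τ_1 = 49.4/22.37 = 2.209 ms.
Leg 2: γ = 1/√(1 − 0.993²) = 1/√0.01395 = 8.466; τ_2 = 29.7/8.466 = 3.508 ms.
Leg 3: β = 0.9969; γ = 1/√(1 − 0.9969²) = 1/√0.006190 = 12.71; τ_3 = 19.7/12.71 = 1.550 ms.
Leg 4: γ = 72.21; τ_4 = 31.2/72.21 = 0.4321 ms.
Total: 2.209 + 3.508 + 1.550 + 0.4321 ms.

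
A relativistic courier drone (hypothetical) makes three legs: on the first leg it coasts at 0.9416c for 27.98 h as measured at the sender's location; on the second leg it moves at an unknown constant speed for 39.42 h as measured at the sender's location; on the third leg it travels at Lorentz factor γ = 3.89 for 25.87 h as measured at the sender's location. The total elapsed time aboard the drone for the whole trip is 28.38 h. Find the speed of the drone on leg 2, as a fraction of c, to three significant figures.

β = 0.950

Leg 1: γ = 1/√(1 − 0.9416²) = 1/√0.1134 = 2.970; τ_1 = 27.98/2.970 = 9.422 h.
Leg 2: speed unknown; τ_2 = 39.42/γ_2.
Leg 3: γ = 3.89; τ_3 = 25.87/3.890 = 6.650 h.
Total proper time: 9.422 + τ_2 + 6.650 = 28.38, so τ_2 = 28.38 − 16.07 = 12.31 h.
γ_2 = 39.42/12.31 = 3.203; β = √(1 − 1/γ²) = √0.9025.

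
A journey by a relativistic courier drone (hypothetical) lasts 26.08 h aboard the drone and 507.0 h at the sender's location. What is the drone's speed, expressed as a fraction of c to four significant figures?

The proper time is measured aboard the drone (both events occur at the drone's location); Δt is measured at the sender's location. γ = Δt/τ = 507.0/26.08 = 19.44.
β = √(1 − 1/γ²) = √(1 − 0.002646) = √0.9974

v = 0.9987c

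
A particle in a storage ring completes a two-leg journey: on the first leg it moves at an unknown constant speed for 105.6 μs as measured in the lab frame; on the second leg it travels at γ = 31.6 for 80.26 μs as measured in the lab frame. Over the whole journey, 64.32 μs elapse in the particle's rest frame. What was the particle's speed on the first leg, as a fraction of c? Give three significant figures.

β = 0.811

Leg 1: speed unknown; τ_1 = 105.6/γ_1.
Leg 2: γ = 31.6; τ_2 = 80.26/31.60 = 2.540 μs.
Total proper time: τ_1 + 2.540 = 64.32, so τ_1 = 64.32 − 2.540 = 61.78 μs.
γ_1 = 105.6/61.78 = 1.709; β = √(1 − 1/γ²) = √0.6577.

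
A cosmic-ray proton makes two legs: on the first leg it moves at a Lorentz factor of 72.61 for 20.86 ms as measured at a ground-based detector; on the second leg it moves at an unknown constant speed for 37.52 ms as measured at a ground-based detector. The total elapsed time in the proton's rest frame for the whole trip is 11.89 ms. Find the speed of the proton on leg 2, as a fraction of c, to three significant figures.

Leg 1: γ = 72.61; τ_1 = 20.86/72.61 = 0.2873 ms.
Leg 2: speed unknown; τ_2 = 37.52/γ_2.
Total proper time: 0.2873 + τ_2 = 11.89, so τ_2 = 11.89 − 0.2873 = 11.60 ms.
γ_2 = 37.52/11.60 = 3.234; β = √(1 − 1/γ²) = √0.9044.

β = 0.951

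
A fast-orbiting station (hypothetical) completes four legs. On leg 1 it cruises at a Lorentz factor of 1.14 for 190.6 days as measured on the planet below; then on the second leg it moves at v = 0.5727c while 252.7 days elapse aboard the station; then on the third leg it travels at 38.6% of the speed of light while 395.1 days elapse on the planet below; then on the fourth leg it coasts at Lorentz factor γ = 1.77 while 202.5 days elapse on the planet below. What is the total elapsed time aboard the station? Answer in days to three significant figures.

τ = 899 days

Leg 1: γ = 1.14; τ_1 = 190.6/1.140 = 167.2 days.
Leg 2: 252.7 days is already measured aboard the station.
Leg 3: β = 0.386; γ = 1/√(1 − 0.386²) = 1/√0.8510 = 1.084; τ_3 = 395.1/1.084 = 364.5 days.
Leg 4: γ = 1.77; τ_4 = 202.5/1.770 = 114.4 days.
Total: 167.2 + 252.7 + 364.5 + 114.4 days.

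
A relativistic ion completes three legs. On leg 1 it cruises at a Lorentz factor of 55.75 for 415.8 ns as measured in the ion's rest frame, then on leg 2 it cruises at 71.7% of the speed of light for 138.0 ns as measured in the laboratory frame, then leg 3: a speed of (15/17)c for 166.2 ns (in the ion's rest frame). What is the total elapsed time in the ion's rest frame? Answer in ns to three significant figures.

Leg 1: 415.8 ns is already measured in the ion's rest frame.
Leg 2: β = 0.717; γ = 1/√(1 − 0.717²) = 1/√0.4859 = 1.435; τ_2 = 138.0/1.435 = 96.20 ns.
Leg 3: 166.2 ns is already measured in the ion's rest frame.
Total: 415.8 + 96.20 + 166.2 ns.

τ = 678 ns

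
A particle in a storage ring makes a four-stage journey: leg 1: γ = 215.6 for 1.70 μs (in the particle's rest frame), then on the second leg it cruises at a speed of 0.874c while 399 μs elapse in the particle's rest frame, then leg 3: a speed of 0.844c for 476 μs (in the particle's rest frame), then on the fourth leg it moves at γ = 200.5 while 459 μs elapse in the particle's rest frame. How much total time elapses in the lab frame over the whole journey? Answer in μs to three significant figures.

Δt = 9.41×10⁴ μs

Leg 1: γ = 215.6; Δt_1 = 215.6 × 1.70 = 366.5 μs.
Leg 2: γ = 1/√(1 − 0.874²) = 1/√0.2361 = 2.058; Δt_2 = 2.058 × 399 = 821.1 μs.
Leg 3: γ = 1/√(1 − 0.844²) = 1/√0.2877 = 1.864; Δt_3 = 1.864 × 476 = 887.5 μs.
Leg 4: γ = 200.5; Δt_4 = 200.5 × 459 = 9.203×10⁴ μs.
Total: 366.5 + 821.1 + 887.5 + 9.203×10⁴ μs.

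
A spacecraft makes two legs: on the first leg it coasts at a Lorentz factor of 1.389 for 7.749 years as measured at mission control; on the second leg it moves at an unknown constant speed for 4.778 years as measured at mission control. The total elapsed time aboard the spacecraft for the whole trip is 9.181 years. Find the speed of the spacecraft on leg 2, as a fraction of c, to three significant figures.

β = 0.657

Leg 1: γ = 1.389; τ_1 = 7.749/1.389 = 5.579 years.
Leg 2: speed unknown; τ_2 = 4.778/γ_2.
Total proper time: 5.579 + τ_2 = 9.181, so τ_2 = 9.181 − 5.579 = 3.602 years.
γ_2 = 4.778/3.602 = 1.326; β = √(1 − 1/γ²) = √0.4316.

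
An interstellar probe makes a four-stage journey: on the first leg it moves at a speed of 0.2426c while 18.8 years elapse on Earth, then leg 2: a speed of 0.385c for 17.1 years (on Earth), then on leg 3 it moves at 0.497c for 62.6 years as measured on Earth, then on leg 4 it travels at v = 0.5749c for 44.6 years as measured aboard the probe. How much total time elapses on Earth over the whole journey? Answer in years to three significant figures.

Leg 1: 18.8 years is already measured on Earth.
Leg 2: 17.1 years is already measured on Earth.
Leg 3: 62.6 years is already measured on Earth.
Leg 4: γ = 1/√(1 − 0.5749²) = 1/√0.6695 = 1.222; Δt_4 = 1.222 × 44.6 = 54.51 years.
Total: 18.80 + 17.10 + 62.60 + 54.51 years.

Δt = 153 years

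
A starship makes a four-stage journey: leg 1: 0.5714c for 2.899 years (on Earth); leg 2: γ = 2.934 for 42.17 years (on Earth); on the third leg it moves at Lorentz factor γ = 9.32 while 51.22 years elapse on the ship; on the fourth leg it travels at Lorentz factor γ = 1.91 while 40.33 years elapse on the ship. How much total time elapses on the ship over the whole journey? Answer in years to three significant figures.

τ = 108 years

Leg 1: γ = 1/√(1 − 0.5714²) = 1/√0.6735 = 1.219; τ_1 = 2.899/1.219 = 2.379 years.
Leg 2: γ = 2.934; τ_2 = 42.17/2.934 = 14.37 years.
Leg 3: 51.22 years is already measured on the ship.
Leg 4: 40.33 years is already measured on the ship.
Total: 2.379 + 14.37 + 51.22 + 40.33 years.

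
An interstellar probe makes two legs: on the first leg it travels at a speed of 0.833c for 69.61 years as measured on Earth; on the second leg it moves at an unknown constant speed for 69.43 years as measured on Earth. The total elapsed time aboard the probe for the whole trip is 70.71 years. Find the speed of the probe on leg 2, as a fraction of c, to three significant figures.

β = 0.886

Leg 1: γ = 1/√(1 − 0.833²) = 1/√0.3061 = 1.807; τ_1 = 69.61/1.807 = 38.51 years.
Leg 2: speed unknown; τ_2 = 69.43/γ_2.
Total proper time: 38.51 + τ_2 = 70.71, so τ_2 = 70.71 − 38.51 = 32.20 years.
γ_2 = 69.43/32.20 = 2.156; β = √(1 − 1/γ²) = √0.7850.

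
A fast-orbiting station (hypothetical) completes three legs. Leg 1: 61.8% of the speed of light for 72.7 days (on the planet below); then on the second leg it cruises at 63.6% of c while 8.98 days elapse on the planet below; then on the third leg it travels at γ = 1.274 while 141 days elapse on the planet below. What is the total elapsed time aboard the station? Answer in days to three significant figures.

Leg 1: β = 0.618; γ = 1/√(1 − 0.618²) = 1/√0.6181 = 1.272; τ_1 = 72.7/1.272 = 57.16 days.
Leg 2: β = 0.636; γ = 1/√(1 − 0.636²) = 1/√0.5955 = 1.296; τ_2 = 8.98/1.296 = 6.930 days.
Leg 3: γ = 1.274; τ_3 = 141/1.274 = 110.7 days.
Total: 57.16 + 6.930 + 110.7 days.

τ = 175 days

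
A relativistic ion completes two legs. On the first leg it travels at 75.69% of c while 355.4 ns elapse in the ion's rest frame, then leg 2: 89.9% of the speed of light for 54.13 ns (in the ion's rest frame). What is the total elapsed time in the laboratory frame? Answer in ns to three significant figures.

Δt = 667 ns

Leg 1: β = 0.7569; γ = 1/√(1 − 0.7569²) = 1/√0.4271 = 1.530; Δt_1 = 1.530 × 355.4 = 543.8 ns.
Leg 2: β = 0.899; γ = 1/√(1 − 0.899²) = 1/√0.1918 = 2.283; Δt_2 = 2.283 × 54.13 = 123.6 ns.
Total: 543.8 + 123.6 ns.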